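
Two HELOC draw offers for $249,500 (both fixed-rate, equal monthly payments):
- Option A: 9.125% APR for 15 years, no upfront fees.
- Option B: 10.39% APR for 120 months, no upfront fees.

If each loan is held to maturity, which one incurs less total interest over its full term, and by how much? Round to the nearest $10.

Option A: at 9.125% the monthly rate is 0.0076042, so the payment is 249,500 × 0.0076042 / (1 − 1.0076042^−180) = $2,549.18.
Total interest on Option A = 180 × $2,549.18 − $249,500 = $209,352.40.
Option B: monthly rate = 10.39%/12 = 0.0086583; payment = 249,500 × 0.0086583 / (1 − (1+0.0086583)^−120) = $3,351.28.
Total interest on Option B = 120 × $3,351.28 − $249,500 = $152,653.60.
Option B is lower by $56,698.80.

Option B by $56,700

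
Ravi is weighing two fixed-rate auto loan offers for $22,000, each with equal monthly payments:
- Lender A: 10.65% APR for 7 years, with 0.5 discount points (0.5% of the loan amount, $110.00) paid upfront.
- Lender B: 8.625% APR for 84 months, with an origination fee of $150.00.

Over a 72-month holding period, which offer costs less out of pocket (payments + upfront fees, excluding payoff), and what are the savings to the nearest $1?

Lender B by $1,607

Lender A: at 10.65% the monthly rate is 0.0088750, so the payment is 22,000 × 0.0088750 / (1 − 1.0088750^−84) = $372.66.
Lender B: at 8.625% the monthly rate is 0.0071875, so the payment is 22,000 × 0.0071875 / (1 − 1.0071875^−84) = $349.79.
Over 72 months: Lender A costs 72 × $372.66 + $110.00 = $26,941.52; Lender B costs 72 × $349.79 + $150.00 = $25,334.88.
Lender B is cheaper by $26,941.52 − $25,334.88 = $1,606.64.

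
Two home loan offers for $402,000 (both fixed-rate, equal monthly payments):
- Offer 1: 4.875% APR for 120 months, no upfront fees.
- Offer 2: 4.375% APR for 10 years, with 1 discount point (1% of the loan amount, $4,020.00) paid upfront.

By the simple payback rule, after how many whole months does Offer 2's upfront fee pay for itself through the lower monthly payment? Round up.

Offer 1: monthly rate = 4.875%/12 = 0.0040625; payment = 402,000 × 0.0040625 / (1 − (1+0.0040625)^−120) = $4,239.31.
Offer 2: monthly rate = 4.375%/12 = 0.0036458; payment = 402,000 × 0.0036458 / (1 − (1+0.0036458)^−120) = $4,142.08.
Monthly savings = $4,239.31 − $4,142.08 = $97.23.
Break-even = $4,020.00 / $97.23 = 41.35 → 42 months.

42 months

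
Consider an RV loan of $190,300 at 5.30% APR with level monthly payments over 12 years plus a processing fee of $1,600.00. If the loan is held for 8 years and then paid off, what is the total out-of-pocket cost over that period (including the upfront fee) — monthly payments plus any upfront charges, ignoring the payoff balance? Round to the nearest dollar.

At 5.30% the monthly rate is 0.0044167, so the payment is 190,300 × 0.0044167 / (1 − 1.0044167^−144) = $1,788.84.
Total outlay = 96 × $1,788.84 + $1,600.00 = $173,328.64.

$173,329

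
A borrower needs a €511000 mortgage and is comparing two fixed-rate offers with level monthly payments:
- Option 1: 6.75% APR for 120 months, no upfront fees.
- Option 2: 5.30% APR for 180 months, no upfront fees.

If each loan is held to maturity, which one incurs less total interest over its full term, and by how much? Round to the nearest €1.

Option 1: at 6.75% the monthly rate is 0.0056250, so the payment is 511,000 × 0.0056250 / (1 − 1.0056250^−120) = €5,867.51.
Total interest on Option 1 = 120 × €5,867.51 − €511,000 = €193,101.20.
Option 2: monthly rate = 5.3%/12 = 0.0044167; payment = 511,000 × 0.0044167 / (1 − (1+0.0044167)^−180) = €4,121.26.
Total interest on Option 2 = 180 × €4,121.26 − €511,000 = €230,826.80.
Option 1 is lower by €37,725.60.

Option 1 by €37,726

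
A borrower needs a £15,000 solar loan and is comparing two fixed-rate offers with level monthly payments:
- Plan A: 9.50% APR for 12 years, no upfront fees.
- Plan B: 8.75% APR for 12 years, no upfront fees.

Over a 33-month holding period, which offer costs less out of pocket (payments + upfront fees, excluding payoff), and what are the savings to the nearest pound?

Plan A: monthly rate = 9.5%/12 = 0.0079167; payment = 15,000 × 0.0079167 / (1 − (1+0.0079167)^−144) = £174.96.
Plan B: at 8.75% the monthly rate is 0.0072917, so the payment is 15,000 × 0.0072917 / (1 − 1.0072917^−144) = £168.60.
Over 33 months: Plan A costs 33 × £174.96 = £5,773.68; Plan B costs 33 × £168.60 = £5,563.80.
Plan B is cheaper by £5,773.68 − £5,563.80 = £209.88.

Plan B by £210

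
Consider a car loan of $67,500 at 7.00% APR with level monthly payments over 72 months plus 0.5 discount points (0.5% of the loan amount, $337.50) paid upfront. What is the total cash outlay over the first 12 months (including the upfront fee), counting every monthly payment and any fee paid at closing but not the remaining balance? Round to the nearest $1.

Monthly rate = 7%/12 = 0.0058333; payment = 67,500 × 0.0058333 / (1 − (1+0.0058333)^−72) = $1,150.81.
Total outlay = 12 × $1,150.81 + $337.50 = $14,147.22.

$14,147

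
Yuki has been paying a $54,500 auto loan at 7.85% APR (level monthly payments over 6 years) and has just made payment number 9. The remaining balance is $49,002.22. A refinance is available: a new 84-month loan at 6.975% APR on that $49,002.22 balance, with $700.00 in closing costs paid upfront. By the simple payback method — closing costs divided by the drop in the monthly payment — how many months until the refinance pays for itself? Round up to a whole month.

4 months

Current payment = 54,500 × 7.85%/12 / (1 − (1+0.0065417)^−72) = $951.57.
Refinanced payment = 49,002.22 × 0.0058125 / (1 − (1+0.0058125)^−84) = $738.98.
Monthly savings = $951.57 − $738.98 = $212.59.
Break-even = $700.00 / $212.59 = 3.29 → 4 months.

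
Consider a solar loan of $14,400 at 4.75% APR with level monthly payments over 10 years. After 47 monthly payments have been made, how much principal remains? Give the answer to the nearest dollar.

With monthly rate i = 4.75%/12 = 0.0039583, the balance after k of n payments is P · [(1+i)^n − (1+i)^k] / [(1+i)^n − 1].
(1+0.0039583)^120 = 1.60650718 and (1+0.0039583)^47 = 1.20403020, so the balance is 14,400 × (1.60650718 − 1.20403020) / (1.60650718 − 1) = $9,555.81.

$9,556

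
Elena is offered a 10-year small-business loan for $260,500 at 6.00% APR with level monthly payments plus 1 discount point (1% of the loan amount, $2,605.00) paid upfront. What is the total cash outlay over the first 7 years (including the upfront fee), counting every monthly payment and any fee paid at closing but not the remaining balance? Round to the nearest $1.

$245,540

At 6.00% the monthly rate is 0.0050000, so the payment is 260,500 × 0.0050000 / (1 − 1.0050000^−120) = $2,892.08.
Total outlay = 84 × $2,892.08 + $2,605.00 = $245,539.72.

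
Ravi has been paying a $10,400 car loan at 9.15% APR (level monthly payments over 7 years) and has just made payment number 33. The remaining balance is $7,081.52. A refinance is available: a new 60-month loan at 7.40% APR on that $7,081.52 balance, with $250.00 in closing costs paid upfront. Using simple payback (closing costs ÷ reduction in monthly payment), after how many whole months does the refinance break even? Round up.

10 months

Current payment = 10,400 × 9.15%/12 / (1 − (1+0.0076250)^−84) = $168.12.
Refinanced payment = 7,081.52 × 0.0061667 / (1 − (1+0.0061667)^−60) = $141.56.
Monthly savings = $168.12 − $141.56 = $26.56.
Break-even = $250.00 / $26.56 = 9.41 → 10 months.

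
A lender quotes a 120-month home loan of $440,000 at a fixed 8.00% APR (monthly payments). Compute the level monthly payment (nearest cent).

Monthly rate = 8%/12 = 0.0066667; payment = 440,000 × 0.0066667 / (1 − (1+0.0066667)^−120) = $5,338.41.

$5,338.41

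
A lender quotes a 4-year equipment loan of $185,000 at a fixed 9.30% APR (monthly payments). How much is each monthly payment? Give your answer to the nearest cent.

At 9.30% the monthly rate is 0.0077500, so the payment is 185,000 × 0.0077500 / (1 − 1.0077500^−48) = $4,630.13.

$4,630.13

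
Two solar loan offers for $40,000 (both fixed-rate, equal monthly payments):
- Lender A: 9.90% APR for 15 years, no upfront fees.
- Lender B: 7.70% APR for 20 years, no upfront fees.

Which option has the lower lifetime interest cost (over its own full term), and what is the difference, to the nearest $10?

Lender A: at 9.90% the monthly rate is 0.0082500, so the payment is 40,000 × 0.0082500 / (1 − 1.0082500^−180) = $427.40.
Total interest on Lender A = 180 × $427.40 − $40,000 = $36,932.00.
Lender B: monthly rate = 7.7%/12 = 0.0064167; payment = 40,000 × 0.0064167 / (1 − (1+0.0064167)^−240) = $327.15.
Total interest on Lender B = 240 × $327.15 − $40,000 = $38,516.00.
Lender A is lower by $1,584.00.

Lender A by $1,580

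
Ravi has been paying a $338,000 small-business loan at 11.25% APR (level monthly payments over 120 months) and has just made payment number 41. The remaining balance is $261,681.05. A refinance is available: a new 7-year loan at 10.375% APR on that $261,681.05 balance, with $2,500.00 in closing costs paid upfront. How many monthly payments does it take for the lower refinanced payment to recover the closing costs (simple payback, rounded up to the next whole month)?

Current payment = 338,000 × 11.25%/12 / (1 − (1+0.0093750)^−120) = $4,703.91.
Refinanced payment = 261,681.05 × 0.0086458 / (1 − (1+0.0086458)^−84) = $4,395.09.
Monthly savings = $4,703.91 − $4,395.09 = $308.82.
Break-even = $2,500.00 / $308.82 = 8.10 → 9 months.

9 months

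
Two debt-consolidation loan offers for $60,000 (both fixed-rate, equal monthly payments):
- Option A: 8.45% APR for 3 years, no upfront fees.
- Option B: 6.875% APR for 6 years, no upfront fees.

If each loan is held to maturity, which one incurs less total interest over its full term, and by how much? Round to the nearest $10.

Option A: at 8.45% the monthly rate is 0.0070417, so the payment is 60,000 × 0.0070417 / (1 − 1.0070417^−36) = $1,892.66.
Total interest on Option A = 36 × $1,892.66 − $60,000 = $8,135.76.
Option B: at 6.875% the monthly rate is 0.0057292, so the payment is 60,000 × 0.0057292 / (1 − 1.0057292^−72) = $1,019.34.
Total interest on Option B = 72 × $1,019.34 − $60,000 = $13,392.48.
Option A is lower by $5,256.72.

Option A by $5,260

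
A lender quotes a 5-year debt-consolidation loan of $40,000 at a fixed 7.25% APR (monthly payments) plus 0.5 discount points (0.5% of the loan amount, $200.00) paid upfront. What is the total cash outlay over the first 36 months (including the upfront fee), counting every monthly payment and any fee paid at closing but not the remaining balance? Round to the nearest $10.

$28,880

At 7.25% the monthly rate is 0.0060417, so the payment is 40,000 × 0.0060417 / (1 − 1.0060417^−60) = $796.77.
Total outlay = 36 × $796.77 + $200.00 = $28,883.72.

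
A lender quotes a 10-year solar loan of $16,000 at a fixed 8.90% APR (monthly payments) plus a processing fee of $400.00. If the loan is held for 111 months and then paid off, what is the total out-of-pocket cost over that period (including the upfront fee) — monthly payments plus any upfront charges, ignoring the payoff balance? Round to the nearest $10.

Monthly rate = 8.9%/12 = 0.0074167; payment = 16,000 × 0.0074167 / (1 − (1+0.0074167)^−120) = $201.82.
Total outlay = 111 × $201.82 + $400.00 = $22,802.02.

$22,800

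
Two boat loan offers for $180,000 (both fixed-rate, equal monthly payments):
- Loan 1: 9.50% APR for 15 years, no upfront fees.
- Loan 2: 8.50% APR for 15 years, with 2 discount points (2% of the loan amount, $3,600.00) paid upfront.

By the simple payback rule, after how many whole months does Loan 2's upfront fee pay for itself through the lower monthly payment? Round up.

Loan 1: monthly rate = 9.5%/12 = 0.0079167; payment = 180,000 × 0.0079167 / (1 − (1+0.0079167)^−180) = $1,879.60.
Loan 2: at 8.50% the monthly rate is 0.0070833, so the payment is 180,000 × 0.0070833 / (1 − 1.0070833^−180) = $1,772.53.
Monthly savings = $1,879.60 − $1,772.53 = $107.07.
Break-even = $3,600.00 / $107.07 = 33.62 → 34 months.

34 months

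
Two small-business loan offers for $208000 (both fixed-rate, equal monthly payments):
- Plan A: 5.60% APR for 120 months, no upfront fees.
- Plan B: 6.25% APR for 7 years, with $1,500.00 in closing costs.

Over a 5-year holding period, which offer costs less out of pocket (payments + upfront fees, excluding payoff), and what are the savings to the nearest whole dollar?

Plan A by $49,254

Plan A: at 5.60% the monthly rate is 0.0046667, so the payment is 208,000 × 0.0046667 / (1 − 1.0046667^−120) = $2,267.67.
Plan B: monthly rate = 6.25%/12 = 0.0052083; payment = 208,000 × 0.0052083 / (1 − (1+0.0052083)^−84) = $3,063.57.
Over 60 months: Plan A costs 60 × $2,267.67 = $136,060.20; Plan B costs 60 × $3,063.57 + $1,500.00 = $185,314.20.
Plan A is cheaper by $185,314.20 − $136,060.20 = $49,254.00.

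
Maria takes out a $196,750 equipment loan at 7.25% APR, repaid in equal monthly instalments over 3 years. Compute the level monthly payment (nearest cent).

$6,097.58

At 7.25% the monthly rate is 0.0060417, so the payment is 196,750 × 0.0060417 / (1 − 1.0060417^−36) = $6,097.58.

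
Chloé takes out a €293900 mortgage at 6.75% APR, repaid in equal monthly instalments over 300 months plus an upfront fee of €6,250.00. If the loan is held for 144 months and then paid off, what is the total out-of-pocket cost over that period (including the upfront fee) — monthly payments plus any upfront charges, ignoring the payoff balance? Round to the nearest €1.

At 6.75% the monthly rate is 0.0056250, so the payment is 293,900 × 0.0056250 / (1 − 1.0056250^−300) = €2,030.59.
Total outlay = 144 × €2,030.59 + €6,250.00 = €298,654.96.

€298,655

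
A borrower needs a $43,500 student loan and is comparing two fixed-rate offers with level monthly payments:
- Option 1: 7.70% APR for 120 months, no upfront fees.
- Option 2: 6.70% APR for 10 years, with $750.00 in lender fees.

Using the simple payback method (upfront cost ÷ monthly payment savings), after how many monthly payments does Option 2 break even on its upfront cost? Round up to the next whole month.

34 months

Option 1: at 7.70% the monthly rate is 0.0064167, so the payment is 43,500 × 0.0064167 / (1 − 1.0064167^−120) = $520.90.
Option 2: monthly rate = 6.7%/12 = 0.0055833; payment = 43,500 × 0.0055833 / (1 − (1+0.0055833)^−120) = $498.37.
Monthly savings = $520.90 − $498.37 = $22.53.
Break-even = $750.00 / $22.53 = 33.29 → 34 months.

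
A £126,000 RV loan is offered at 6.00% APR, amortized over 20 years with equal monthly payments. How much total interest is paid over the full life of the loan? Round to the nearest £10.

£90,650

At 6.00% the monthly rate is 0.0050000, so the payment is 126,000 × 0.0050000 / (1 − 1.0050000^−240) = £902.70.
Total paid = 240 × £902.70 = £216,648.00; interest = £216,648.00 − £126,000 = £90,648.00.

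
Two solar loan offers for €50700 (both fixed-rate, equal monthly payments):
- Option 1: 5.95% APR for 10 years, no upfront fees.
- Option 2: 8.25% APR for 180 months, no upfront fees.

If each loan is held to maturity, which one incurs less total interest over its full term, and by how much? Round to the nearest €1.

Option 1 by €21,143

Option 1: at 5.95% the monthly rate is 0.0049583, so the payment is 50,700 × 0.0049583 / (1 − 1.0049583^−120) = €561.60.
Total interest on Option 1 = 120 × €561.60 − €50,700 = €16,692.00.
Option 2: monthly rate = 8.25%/12 = 0.0068750; payment = 50,700 × 0.0068750 / (1 − (1+0.0068750)^−180) = €491.86.
Total interest on Option 2 = 180 × €491.86 − €50,700 = €37,834.80.
Option 1 is lower by €21,142.80.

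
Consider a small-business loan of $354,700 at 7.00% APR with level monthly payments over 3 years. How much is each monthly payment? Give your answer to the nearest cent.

$10,952.11

Monthly rate = 7%/12 = 0.0058333; payment = 354,700 × 0.0058333 / (1 − (1+0.0058333)^−36) = $10,952.11.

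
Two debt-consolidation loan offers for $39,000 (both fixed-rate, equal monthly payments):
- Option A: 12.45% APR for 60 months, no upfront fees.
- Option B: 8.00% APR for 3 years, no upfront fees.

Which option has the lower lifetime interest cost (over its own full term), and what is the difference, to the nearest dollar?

Option A: monthly rate = 12.45%/12 = 0.0103750; payment = 39,000 × 0.0103750 / (1 − (1+0.0103750)^−60) = $876.43.
Total interest on Option A = 60 × $876.43 − $39,000 = $13,585.80.
Option B: monthly rate = 8%/12 = 0.0066667; payment = 39,000 × 0.0066667 / (1 − (1+0.0066667)^−36) = $1,222.12.
Total interest on Option B = 36 × $1,222.12 − $39,000 = $4,996.32.
Option B is lower by $8,589.48.

Option B by $8,589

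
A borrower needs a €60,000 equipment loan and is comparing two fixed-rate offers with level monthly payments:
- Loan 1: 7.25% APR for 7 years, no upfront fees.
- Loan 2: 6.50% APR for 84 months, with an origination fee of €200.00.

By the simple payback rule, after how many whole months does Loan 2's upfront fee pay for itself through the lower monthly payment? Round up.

10 months

Loan 1: monthly rate = 7.25%/12 = 0.0060417; payment = 60,000 × 0.0060417 / (1 − (1+0.0060417)^−84) = €912.91.
Loan 2: at 6.50% the monthly rate is 0.0054167, so the payment is 60,000 × 0.0054167 / (1 − 1.0054167^−84) = €890.97.
Monthly savings = €912.91 − €890.97 = €21.94.
Break-even = €200.00 / €21.94 = 9.12 → 10 months.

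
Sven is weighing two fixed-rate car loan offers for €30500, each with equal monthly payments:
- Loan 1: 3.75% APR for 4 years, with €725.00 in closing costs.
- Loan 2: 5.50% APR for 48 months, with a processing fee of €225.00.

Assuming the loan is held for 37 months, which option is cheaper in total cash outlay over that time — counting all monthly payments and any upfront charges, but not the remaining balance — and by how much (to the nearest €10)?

Loan 1 by €390

Loan 1: monthly rate = 3.75%/12 = 0.0031250; payment = 30,500 × 0.0031250 / (1 − (1+0.0031250)^−48) = €685.25.
Loan 2: at 5.50% the monthly rate is 0.0045833, so the payment is 30,500 × 0.0045833 / (1 − 1.0045833^−48) = €709.32.
Over 37 months: Loan 1 costs 37 × €685.25 + €725.00 = €26,079.25; Loan 2 costs 37 × €709.32 + €225.00 = €26,469.84.
Loan 1 is cheaper by €26,469.84 − €26,079.25 = €390.59.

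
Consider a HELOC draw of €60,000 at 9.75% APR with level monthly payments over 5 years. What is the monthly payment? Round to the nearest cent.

At 9.75% the monthly rate is 0.0081250, so the payment is 60,000 × 0.0081250 / (1 − 1.0081250^−60) = €1,267.45.

€1,267.45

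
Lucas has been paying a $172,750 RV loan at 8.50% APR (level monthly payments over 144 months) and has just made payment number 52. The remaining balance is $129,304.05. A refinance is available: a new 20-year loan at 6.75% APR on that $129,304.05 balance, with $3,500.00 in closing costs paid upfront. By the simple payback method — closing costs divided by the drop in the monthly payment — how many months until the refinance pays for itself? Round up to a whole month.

4 months

Current payment = 172,750 × 8.5%/12 / (1 − (1+0.0070833)^−144) = $1,917.62.
Refinanced payment = 129,304.05 × 0.0056250 / (1 − (1+0.0056250)^−240) = $983.18.
Monthly savings = $1,917.62 − $983.18 = $934.44.
Break-even = $3,500.00 / $934.44 = 3.75 → 4 months.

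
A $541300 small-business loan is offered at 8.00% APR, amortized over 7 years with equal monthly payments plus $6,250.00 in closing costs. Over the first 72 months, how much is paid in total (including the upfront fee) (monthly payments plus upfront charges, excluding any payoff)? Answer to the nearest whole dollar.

Monthly rate = 8%/12 = 0.0066667; payment = 541,300 × 0.0066667 / (1 − (1+0.0066667)^−84) = $8,436.82.
Total outlay = 72 × $8,436.82 + $6,250.00 = $613,701.04.

$613,701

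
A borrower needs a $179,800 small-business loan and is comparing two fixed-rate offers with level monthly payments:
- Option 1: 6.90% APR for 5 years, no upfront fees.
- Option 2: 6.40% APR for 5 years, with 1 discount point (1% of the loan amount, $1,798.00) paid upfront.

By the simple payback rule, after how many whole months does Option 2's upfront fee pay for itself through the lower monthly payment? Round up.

43 months

Option 1: monthly rate = 6.9%/12 = 0.0057500; payment = 179,800 × 0.0057500 / (1 − (1+0.0057500)^−60) = $3,551.78.
Option 2: monthly rate = 6.4%/12 = 0.0053333; payment = 179,800 × 0.0053333 / (1 − (1+0.0053333)^−60) = $3,509.58.
Monthly savings = $3,551.78 − $3,509.58 = $42.20.
Break-even = $1,798.00 / $42.20 = 42.61 → 43 months.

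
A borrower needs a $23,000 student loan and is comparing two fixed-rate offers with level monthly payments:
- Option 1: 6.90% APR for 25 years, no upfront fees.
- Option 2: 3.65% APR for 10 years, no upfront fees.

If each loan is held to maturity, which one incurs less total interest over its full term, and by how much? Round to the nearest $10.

Option 2 by $20,840

Option 1: monthly rate = 6.9%/12 = 0.0057500; payment = 23,000 × 0.0057500 / (1 − (1+0.0057500)^−300) = $161.09.
Total interest on Option 1 = 300 × $161.09 − $23,000 = $25,327.00.
Option 2: monthly rate = 3.65%/12 = 0.0030417; payment = 23,000 × 0.0030417 / (1 − (1+0.0030417)^−120) = $229.06.
Total interest on Option 2 = 120 × $229.06 − $23,000 = $4,487.20.
Option 2 is lower by $20,839.80.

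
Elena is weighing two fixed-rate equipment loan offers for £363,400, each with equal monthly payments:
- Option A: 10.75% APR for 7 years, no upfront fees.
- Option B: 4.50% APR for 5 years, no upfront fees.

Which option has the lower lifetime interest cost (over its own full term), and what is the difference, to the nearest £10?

Option B by £112,180

Option A: monthly rate = 10.75%/12 = 0.0089583; payment = 363,400 × 0.0089583 / (1 − (1+0.0089583)^−84) = £6,174.63.
Total interest on Option A = 84 × £6,174.63 − £363,400 = £155,268.92.
Option B: at 4.50% the monthly rate is 0.0037500, so the payment is 363,400 × 0.0037500 / (1 − 1.0037500^−60) = £6,774.87.
Total interest on Option B = 60 × £6,774.87 − £363,400 = £43,092.20.
Option B is lower by £112,176.72.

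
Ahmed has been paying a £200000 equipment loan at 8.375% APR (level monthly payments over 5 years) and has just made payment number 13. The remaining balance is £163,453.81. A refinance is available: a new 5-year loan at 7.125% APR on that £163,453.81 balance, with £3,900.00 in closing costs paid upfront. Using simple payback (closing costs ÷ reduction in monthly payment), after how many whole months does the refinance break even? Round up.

Current payment = 200,000 × 8.375%/12 / (1 − (1+0.0069792)^−60) = £4,091.27.
Refinanced payment = 163,453.81 × 0.0059375 / (1 − (1+0.0059375)^−60) = £3,246.23.
Monthly savings = £4,091.27 − £3,246.23 = £845.04.
Break-even = £3,900.00 / £845.04 = 4.62 → 5 months.

5 months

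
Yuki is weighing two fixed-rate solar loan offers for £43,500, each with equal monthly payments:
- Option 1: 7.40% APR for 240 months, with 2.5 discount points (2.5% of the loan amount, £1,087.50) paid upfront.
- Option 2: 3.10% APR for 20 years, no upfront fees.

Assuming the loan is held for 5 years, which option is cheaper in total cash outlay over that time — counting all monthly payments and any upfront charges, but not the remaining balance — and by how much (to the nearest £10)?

Option 2 by £7,350

Option 1: monthly rate = 7.4%/12 = 0.0061667; payment = 43,500 × 0.0061667 / (1 − (1+0.0061667)^−240) = £347.78.
Option 2: monthly rate = 3.1%/12 = 0.0025833; payment = 43,500 × 0.0025833 / (1 − (1+0.0025833)^−240) = £243.43.
Over 60 months: Option 1 costs 60 × £347.78 + £1,087.50 = £21,954.30; Option 2 costs 60 × £243.43 = £14,605.80.
Option 2 is cheaper by £21,954.30 − £14,605.80 = £7,348.50.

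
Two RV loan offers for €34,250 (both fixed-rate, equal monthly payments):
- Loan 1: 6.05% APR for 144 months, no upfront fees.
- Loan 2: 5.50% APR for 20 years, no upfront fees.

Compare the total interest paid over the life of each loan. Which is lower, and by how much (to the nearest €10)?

Loan 1 by €8,290

Loan 1: monthly rate = 6.05%/12 = 0.0050417; payment = 34,250 × 0.0050417 / (1 − (1+0.0050417)^−144) = €335.12.
Total interest on Loan 1 = 144 × €335.12 − €34,250 = €14,007.28.
Loan 2: at 5.50% the monthly rate is 0.0045833, so the payment is 34,250 × 0.0045833 / (1 − 1.0045833^−240) = €235.60.
Total interest on Loan 2 = 240 × €235.60 − €34,250 = €22,294.00.
Loan 1 is lower by €8,286.72.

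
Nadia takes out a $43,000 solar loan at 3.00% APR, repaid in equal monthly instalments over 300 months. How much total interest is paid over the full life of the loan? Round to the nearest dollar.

$18,173

Monthly rate = 3%/12 = 0.0025000; payment = 43,000 × 0.0025000 / (1 − (1+0.0025000)^−300) = $203.91.
Total paid = 300 × $203.91 = $61,173.00; interest = $61,173.00 − $43,000 = $18,173.00.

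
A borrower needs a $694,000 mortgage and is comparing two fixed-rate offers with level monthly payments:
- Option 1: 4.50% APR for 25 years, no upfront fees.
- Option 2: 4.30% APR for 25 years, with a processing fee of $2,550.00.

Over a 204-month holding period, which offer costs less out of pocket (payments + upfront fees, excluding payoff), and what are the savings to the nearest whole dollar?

Option 2 by $13,435

Option 1: monthly rate = 4.5%/12 = 0.0037500; payment = 694,000 × 0.0037500 / (1 − (1+0.0037500)^−300) = $3,857.48.
Option 2: at 4.30% the monthly rate is 0.0035833, so the payment is 694,000 × 0.0035833 / (1 − 1.0035833^−300) = $3,779.12.
Over 204 months: Option 1 costs 204 × $3,857.48 = $786,925.92; Option 2 costs 204 × $3,779.12 + $2,550.00 = $773,490.48.
Option 2 is cheaper by $786,925.92 − $773,490.48 = $13,435.44.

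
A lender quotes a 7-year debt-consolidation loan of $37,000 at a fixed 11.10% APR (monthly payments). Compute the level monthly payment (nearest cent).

At 11.10% the monthly rate is 0.0092500, so the payment is 37,000 × 0.0092500 / (1 − 1.0092500^−84) = $635.48.

$635.48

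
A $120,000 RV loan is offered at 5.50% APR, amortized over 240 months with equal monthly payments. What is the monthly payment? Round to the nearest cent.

Monthly rate = 5.5%/12 = 0.0045833; payment = 120,000 × 0.0045833 / (1 − (1+0.0045833)^−240) = $825.46.

$825.46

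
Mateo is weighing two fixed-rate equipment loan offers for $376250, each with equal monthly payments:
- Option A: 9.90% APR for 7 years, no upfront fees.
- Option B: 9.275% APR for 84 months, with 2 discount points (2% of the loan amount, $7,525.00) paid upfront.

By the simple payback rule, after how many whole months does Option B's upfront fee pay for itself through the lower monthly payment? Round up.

Option A: at 9.90% the monthly rate is 0.0082500, so the payment is 376,250 × 0.0082500 / (1 − 1.0082500^−84) = $6,226.77.
Option B: monthly rate = 9.275%/12 = 0.0077292; payment = 376,250 × 0.0077292 / (1 − (1+0.0077292)^−84) = $6,106.16.
Monthly savings = $6,226.77 − $6,106.16 = $120.61.
Break-even = $7,525.00 / $120.61 = 62.39 → 63 months.

63 months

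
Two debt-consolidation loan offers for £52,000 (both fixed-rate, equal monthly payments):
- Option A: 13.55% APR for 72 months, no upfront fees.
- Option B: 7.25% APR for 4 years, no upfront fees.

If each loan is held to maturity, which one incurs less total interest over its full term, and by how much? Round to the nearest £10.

Option A: at 13.55% the monthly rate is 0.0112917, so the payment is 52,000 × 0.0112917 / (1 − 1.0112917^−72) = £1,059.01.
Total interest on Option A = 72 × £1,059.01 − £52,000 = £24,248.72.
Option B: monthly rate = 7.25%/12 = 0.0060417; payment = 52,000 × 0.0060417 / (1 − (1+0.0060417)^−48) = £1,251.24.
Total interest on Option B = 48 × £1,251.24 − £52,000 = £8,059.52.
Option B is lower by £16,189.20.

Option B by £16,190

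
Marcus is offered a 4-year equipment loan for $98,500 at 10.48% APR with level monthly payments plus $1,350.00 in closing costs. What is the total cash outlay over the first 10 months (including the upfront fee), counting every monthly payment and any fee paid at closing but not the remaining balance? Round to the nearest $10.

Monthly rate = 10.48%/12 = 0.0087333; payment = 98,500 × 0.0087333 / (1 − (1+0.0087333)^−48) = $2,520.98.
Total outlay = 10 × $2,520.98 + $1,350.00 = $26,559.80.

$26,560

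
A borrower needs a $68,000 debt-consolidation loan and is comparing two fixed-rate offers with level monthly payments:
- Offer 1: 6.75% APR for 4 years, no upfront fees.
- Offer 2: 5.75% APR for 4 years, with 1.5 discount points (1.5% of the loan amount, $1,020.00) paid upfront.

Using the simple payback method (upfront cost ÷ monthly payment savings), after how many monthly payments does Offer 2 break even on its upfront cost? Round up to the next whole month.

33 months

Offer 1: at 6.75% the monthly rate is 0.0056250, so the payment is 68,000 × 0.0056250 / (1 − 1.0056250^−48) = $1,620.47.
Offer 2: monthly rate = 5.75%/12 = 0.0047917; payment = 68,000 × 0.0047917 / (1 − (1+0.0047917)^−48) = $1,589.20.
Monthly savings = $1,620.47 − $1,589.20 = $31.27.
Break-even = $1,020.00 / $31.27 = 32.62 → 33 months.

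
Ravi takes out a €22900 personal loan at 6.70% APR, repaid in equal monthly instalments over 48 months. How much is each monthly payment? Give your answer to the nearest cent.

Monthly rate = 6.7%/12 = 0.0055833; payment = 22,900 × 0.0055833 / (1 − (1+0.0055833)^−48) = €545.19.

€545.19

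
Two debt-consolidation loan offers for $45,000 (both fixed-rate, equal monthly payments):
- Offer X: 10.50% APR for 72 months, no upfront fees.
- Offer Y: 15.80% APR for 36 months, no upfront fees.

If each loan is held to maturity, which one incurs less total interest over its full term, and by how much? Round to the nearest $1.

Offer X: monthly rate = 10.5%/12 = 0.0087500; payment = 45,000 × 0.0087500 / (1 − (1+0.0087500)^−72) = $845.05.
Total interest on Offer X = 72 × $845.05 − $45,000 = $15,843.60.
Offer Y: monthly rate = 15.8%/12 = 0.0131667; payment = 45,000 × 0.0131667 / (1 − (1+0.0131667)^−36) = $1,577.63.
Total interest on Offer Y = 36 × $1,577.63 − $45,000 = $11,794.68.
Offer Y is lower by $4,048.92.

Offer Y by $4,049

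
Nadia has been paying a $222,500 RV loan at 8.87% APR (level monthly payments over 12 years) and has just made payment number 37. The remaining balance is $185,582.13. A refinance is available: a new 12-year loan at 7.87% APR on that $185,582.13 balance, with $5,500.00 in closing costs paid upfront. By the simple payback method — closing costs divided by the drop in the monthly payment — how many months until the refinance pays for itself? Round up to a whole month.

11 months

Current payment = 222,500 × 8.87%/12 / (1 − (1+0.0073917)^−144) = $2,515.86.
Refinanced payment = 185,582.13 × 0.0065583 / (1 − (1+0.0065583)^−144) = $1,995.63.
Monthly savings = $2,515.86 − $1,995.63 = $520.23.
Break-even = $5,500.00 / $520.23 = 10.57 → 11 months.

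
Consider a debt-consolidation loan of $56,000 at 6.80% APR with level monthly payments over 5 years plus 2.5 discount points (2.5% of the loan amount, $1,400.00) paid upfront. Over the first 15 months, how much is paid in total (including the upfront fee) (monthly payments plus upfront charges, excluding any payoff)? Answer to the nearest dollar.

Monthly rate = 6.8%/12 = 0.0056667; payment = 56,000 × 0.0056667 / (1 − (1+0.0056667)^−60) = $1,103.59.
Total outlay = 15 × $1,103.59 + $1,400.00 = $17,953.85.

$17,954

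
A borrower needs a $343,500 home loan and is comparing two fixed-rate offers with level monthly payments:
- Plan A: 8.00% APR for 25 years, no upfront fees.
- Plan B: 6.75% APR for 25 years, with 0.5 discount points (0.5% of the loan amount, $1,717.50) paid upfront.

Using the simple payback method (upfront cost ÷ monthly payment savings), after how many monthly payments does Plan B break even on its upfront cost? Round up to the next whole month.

7 months

Plan A: at 8.00% the monthly rate is 0.0066667, so the payment is 343,500 × 0.0066667 / (1 − 1.0066667^−300) = $2,651.19.
Plan B: at 6.75% the monthly rate is 0.0056250, so the payment is 343,500 × 0.0056250 / (1 − 1.0056250^−300) = $2,373.28.
Monthly savings = $2,651.19 − $2,373.28 = $277.91.
Break-even = $1,717.50 / $277.91 = 6.18 → 7 months.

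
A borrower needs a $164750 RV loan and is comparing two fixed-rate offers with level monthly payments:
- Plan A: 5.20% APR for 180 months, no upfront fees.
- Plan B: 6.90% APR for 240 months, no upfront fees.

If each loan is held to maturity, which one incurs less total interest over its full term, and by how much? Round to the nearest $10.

Plan A by $66,570

Plan A: at 5.20% the monthly rate is 0.0043333, so the payment is 164,750 × 0.0043333 / (1 − 1.0043333^−180) = $1,320.06.
Total interest on Plan A = 180 × $1,320.06 − $164,750 = $72,860.80.
Plan B: at 6.90% the monthly rate is 0.0057500, so the payment is 164,750 × 0.0057500 / (1 − 1.0057500^−240) = $1,267.43.
Total interest on Plan B = 240 × $1,267.43 − $164,750 = $139,433.20.
Plan A is lower by $66,572.40.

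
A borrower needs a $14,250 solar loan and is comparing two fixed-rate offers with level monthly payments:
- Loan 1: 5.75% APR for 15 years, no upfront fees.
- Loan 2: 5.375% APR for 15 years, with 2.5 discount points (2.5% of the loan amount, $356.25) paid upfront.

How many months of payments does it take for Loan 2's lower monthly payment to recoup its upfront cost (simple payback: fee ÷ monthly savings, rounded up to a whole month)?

126 months

Loan 1: monthly rate = 5.75%/12 = 0.0047917; payment = 14,250 × 0.0047917 / (1 − (1+0.0047917)^−180) = $118.33.
Loan 2: monthly rate = 5.375%/12 = 0.0044792; payment = 14,250 × 0.0044792 / (1 − (1+0.0044792)^−180) = $115.49.
Monthly savings = $118.33 − $115.49 = $2.84.
Break-even = $356.25 / $2.84 = 125.44 → 126 months.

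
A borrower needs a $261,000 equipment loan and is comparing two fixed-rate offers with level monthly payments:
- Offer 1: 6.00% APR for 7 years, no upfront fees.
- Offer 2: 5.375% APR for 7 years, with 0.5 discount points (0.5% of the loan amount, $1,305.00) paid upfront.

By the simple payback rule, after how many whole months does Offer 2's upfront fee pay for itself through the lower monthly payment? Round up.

Offer 1: monthly rate = 6%/12 = 0.0050000; payment = 261,000 × 0.0050000 / (1 − (1+0.0050000)^−84) = $3,812.83.
Offer 2: at 5.375% the monthly rate is 0.0044792, so the payment is 261,000 × 0.0044792 / (1 − 1.0044792^−84) = $3,735.12.
Monthly savings = $3,812.83 − $3,735.12 = $77.71.
Break-even = $1,305.00 / $77.71 = 16.79 → 17 months.

17 months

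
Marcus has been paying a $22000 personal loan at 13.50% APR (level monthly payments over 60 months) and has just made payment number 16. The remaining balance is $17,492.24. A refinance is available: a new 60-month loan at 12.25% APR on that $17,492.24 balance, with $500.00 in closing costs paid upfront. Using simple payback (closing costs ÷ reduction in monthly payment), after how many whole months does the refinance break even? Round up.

Current payment = 22,000 × 13.5%/12 / (1 − (1+0.0112500)^−60) = $506.22.
Refinanced payment = 17,492.24 × 0.0102083 / (1 − (1+0.0102083)^−60) = $391.32.
Monthly savings = $506.22 − $391.32 = $114.90.
Break-even = $500.00 / $114.90 = 4.35 → 5 months.

5 months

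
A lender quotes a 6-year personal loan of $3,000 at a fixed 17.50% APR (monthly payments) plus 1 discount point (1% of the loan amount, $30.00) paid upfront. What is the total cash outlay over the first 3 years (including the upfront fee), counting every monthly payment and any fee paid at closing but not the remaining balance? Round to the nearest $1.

Monthly rate = 17.5%/12 = 0.0145833; payment = 3,000 × 0.0145833 / (1 − (1+0.0145833)^−72) = $67.58.
Total outlay = 36 × $67.58 + $30.00 = $2,462.88.

$2,463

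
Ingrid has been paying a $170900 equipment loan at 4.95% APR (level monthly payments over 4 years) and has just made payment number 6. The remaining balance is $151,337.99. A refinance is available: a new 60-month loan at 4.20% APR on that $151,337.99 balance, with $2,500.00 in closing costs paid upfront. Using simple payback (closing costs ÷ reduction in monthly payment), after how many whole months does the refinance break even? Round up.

Current payment = 170,900 × 4.95%/12 / (1 − (1+0.0041250)^−48) = $3,931.84.
Refinanced payment = 151,337.99 × 0.0035000 / (1 − (1+0.0035000)^−60) = $2,800.80.
Monthly savings = $3,931.84 − $2,800.80 = $1,131.04.
Break-even = $2,500.00 / $1,131.04 = 2.21 → 3 months.

3 months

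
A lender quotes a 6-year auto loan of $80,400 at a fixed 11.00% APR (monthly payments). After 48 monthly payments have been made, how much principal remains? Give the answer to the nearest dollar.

$32,834

With monthly rate i = 11%/12 = 0.0091667, the balance after k of n payments is P · [(1+i)^n − (1+i)^k] / [(1+i)^n − 1].
(1+0.0091667)^72 = 1.92898385 and (1+0.0091667)^48 = 1.54959805, so the balance is 80,400 × (1.92898385 − 1.54959805) / (1.92898385 − 1) = $32,834.39.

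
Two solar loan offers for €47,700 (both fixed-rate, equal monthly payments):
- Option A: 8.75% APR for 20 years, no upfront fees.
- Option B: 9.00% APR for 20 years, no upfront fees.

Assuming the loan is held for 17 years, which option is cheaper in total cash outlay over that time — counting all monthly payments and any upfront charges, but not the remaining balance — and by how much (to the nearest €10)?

Option A: monthly rate = 8.75%/12 = 0.0072917; payment = 47,700 × 0.0072917 / (1 − (1+0.0072917)^−240) = €421.53.
Option B: monthly rate = 9%/12 = 0.0075000; payment = 47,700 × 0.0075000 / (1 − (1+0.0075000)^−240) = €429.17.
Over 204 months: Option A costs 204 × €421.53 = €85,992.12; Option B costs 204 × €429.17 = €87,550.68.
Option A is cheaper by €87,550.68 − €85,992.12 = €1,558.56.

Option A by €1,560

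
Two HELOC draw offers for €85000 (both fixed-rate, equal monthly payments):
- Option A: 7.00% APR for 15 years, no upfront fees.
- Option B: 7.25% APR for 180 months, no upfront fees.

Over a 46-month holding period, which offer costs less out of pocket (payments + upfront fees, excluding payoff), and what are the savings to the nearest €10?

Option A: monthly rate = 7%/12 = 0.0058333; payment = 85,000 × 0.0058333 / (1 − (1+0.0058333)^−180) = €764.00.
Option B: at 7.25% the monthly rate is 0.0060417, so the payment is 85,000 × 0.0060417 / (1 − 1.0060417^−180) = €775.93.
Over 46 months: Option A costs 46 × €764.00 = €35,144.00; Option B costs 46 × €775.93 = €35,692.78.
Option A is cheaper by €35,692.78 − €35,144.00 = €548.78.

Option A by €550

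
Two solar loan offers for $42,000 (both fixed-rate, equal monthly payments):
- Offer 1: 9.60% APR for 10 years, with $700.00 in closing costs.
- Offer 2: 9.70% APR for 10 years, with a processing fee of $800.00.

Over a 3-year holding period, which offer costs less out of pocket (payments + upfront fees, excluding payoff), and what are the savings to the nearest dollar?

Offer 1: monthly rate = 9.6%/12 = 0.0080000; payment = 42,000 × 0.0080000 / (1 − (1+0.0080000)^−120) = $545.77.
Offer 2: at 9.70% the monthly rate is 0.0080833, so the payment is 42,000 × 0.0080833 / (1 − 1.0080833^−120) = $548.08.
Over 36 months: Offer 1 costs 36 × $545.77 + $700.00 = $20,347.72; Offer 2 costs 36 × $548.08 + $800.00 = $20,530.88.
Offer 1 is cheaper by $20,530.88 − $20,347.72 = $183.16.

Offer 1 by $183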